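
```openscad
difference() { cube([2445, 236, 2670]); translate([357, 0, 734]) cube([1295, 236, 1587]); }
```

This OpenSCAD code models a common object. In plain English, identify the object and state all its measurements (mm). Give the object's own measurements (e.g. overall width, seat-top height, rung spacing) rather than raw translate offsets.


A wall 2445 mm long (x), 236 mm thick (y), 2670 mm tall, with a rectangular window opening cut through it. The opening is 1295 mm wide and 1587 mm tall; its sill is at z = 734 mm and its near (−x) edge is 357 mm from the wall's −x end. The opening passes through the full wall thickness.


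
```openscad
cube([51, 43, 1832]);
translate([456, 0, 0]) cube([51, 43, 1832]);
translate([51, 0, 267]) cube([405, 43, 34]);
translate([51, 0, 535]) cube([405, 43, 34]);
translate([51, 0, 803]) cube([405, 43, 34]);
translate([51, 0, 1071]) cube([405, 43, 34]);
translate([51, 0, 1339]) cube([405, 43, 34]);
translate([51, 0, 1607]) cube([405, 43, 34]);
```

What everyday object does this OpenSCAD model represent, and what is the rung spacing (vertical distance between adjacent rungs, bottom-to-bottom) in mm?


A ladder. The rung spacing is 268 mm.

Two tall 51×43 posts with 6 short bars between them — a ladder. Adjacent rungs sit at z = 267 and z = 535, so the spacing is 535 − 267 = 268 mm.


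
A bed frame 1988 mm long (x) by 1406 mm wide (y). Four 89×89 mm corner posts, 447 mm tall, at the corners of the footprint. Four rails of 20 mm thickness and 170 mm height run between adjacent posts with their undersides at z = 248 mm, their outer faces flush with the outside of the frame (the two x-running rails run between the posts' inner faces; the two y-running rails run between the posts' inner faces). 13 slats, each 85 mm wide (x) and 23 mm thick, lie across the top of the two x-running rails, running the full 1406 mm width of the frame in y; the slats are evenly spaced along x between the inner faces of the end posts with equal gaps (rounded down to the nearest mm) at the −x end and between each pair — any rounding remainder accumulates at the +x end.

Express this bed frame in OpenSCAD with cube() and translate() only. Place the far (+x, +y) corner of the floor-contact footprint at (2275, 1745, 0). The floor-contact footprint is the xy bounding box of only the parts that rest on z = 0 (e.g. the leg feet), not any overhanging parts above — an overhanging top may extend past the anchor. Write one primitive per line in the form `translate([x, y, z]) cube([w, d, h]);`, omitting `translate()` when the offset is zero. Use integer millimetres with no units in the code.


// slat z = rail_z + rail_h = 248 + 170 = 418
// slat gap = ⌊(1810 − 13·85) / 14⌋ = 50
translate([287, 339, 0]) cube([89, 89, 447]);
translate([287, 1656, 0]) cube([89, 89, 447]);
translate([2186, 339, 0]) cube([89, 89, 447]);
translate([2186, 1656, 0]) cube([89, 89, 447]);
translate([376, 339, 248]) cube([1810, 20, 170]);
translate([376, 1725, 248]) cube([1810, 20, 170]);
translate([287, 428, 248]) cube([20, 1228, 170]);
translate([2255, 428, 248]) cube([20, 1228, 170]);
translate([426, 339, 418]) cube([85, 1406, 23]);
translate([561, 339, 418]) cube([85, 1406, 23]);
translate([696, 339, 418]) cube([85, 1406, 23]);
translate([831, 339, 418]) cube([85, 1406, 23]);
translate([966, 339, 418]) cube([85, 1406, 23]);
translate([1101, 339, 418]) cube([85, 1406, 23]);
translate([1236, 339, 418]) cube([85, 1406, 23]);
translate([1371, 339, 418]) cube([85, 1406, 23]);
translate([1506, 339, 418]) cube([85, 1406, 23]);
translate([1641, 339, 418]) cube([85, 1406, 23]);
translate([1776, 339, 418]) cube([85, 1406, 23]);
translate([1911, 339, 418]) cube([85, 1406, 23]);
translate([2046, 339, 418]) cube([85, 1406, 23]);


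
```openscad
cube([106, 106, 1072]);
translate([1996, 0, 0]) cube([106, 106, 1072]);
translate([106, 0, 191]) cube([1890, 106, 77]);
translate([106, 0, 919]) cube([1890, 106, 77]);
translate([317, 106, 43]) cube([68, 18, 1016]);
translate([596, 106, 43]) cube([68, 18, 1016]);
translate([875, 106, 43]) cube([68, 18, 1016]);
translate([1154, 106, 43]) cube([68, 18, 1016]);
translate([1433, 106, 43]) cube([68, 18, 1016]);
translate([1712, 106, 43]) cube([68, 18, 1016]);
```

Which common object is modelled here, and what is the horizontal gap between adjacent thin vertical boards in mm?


A fence section. The picket gap is 211 mm.

Two posts, two rails, 6 pickets — a fence section. Span 1890 mm holds 6 pickets of 68 mm with 7 equal gaps: ⌊(1890 − 6·68) / 7⌋ = 211 mm.


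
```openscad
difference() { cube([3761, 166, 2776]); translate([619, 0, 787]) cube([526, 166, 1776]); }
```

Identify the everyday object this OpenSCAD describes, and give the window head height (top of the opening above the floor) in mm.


A wall with a window opening. The window head height is 2563 mm.

A wall with a rectangular opening subtracted — a window. Sill at z = 787, opening 1776 mm tall, so the head is at 787 + 1776 = 2563 mm.


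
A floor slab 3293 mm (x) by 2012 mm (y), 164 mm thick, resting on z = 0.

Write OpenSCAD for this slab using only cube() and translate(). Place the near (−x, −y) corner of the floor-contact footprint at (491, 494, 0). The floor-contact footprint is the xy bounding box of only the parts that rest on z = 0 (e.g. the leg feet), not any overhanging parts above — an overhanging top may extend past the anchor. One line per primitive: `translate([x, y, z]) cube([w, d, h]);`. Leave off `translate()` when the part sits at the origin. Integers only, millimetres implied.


translate([491, 494, 0]) cube([3293, 2012, 164]);


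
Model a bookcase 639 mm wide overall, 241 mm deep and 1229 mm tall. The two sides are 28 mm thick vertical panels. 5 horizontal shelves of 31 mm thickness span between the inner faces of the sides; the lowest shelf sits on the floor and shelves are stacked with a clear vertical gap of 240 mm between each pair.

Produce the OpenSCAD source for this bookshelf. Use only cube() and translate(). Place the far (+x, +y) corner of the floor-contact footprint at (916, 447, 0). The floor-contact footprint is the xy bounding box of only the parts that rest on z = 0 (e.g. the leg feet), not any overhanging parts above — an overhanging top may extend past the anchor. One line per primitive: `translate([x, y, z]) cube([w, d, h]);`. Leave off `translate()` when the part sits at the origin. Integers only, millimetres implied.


translate([277, 206, 0]) cube([28, 241, 1229]);
translate([888, 206, 0]) cube([28, 241, 1229]);
translate([305, 206, 0]) cube([583, 241, 31]);
translate([305, 206, 271]) cube([583, 241, 31]);
translate([305, 206, 542]) cube([583, 241, 31]);
translate([305, 206, 813]) cube([583, 241, 31]);
translate([305, 206, 1084]) cube([583, 241, 31]);


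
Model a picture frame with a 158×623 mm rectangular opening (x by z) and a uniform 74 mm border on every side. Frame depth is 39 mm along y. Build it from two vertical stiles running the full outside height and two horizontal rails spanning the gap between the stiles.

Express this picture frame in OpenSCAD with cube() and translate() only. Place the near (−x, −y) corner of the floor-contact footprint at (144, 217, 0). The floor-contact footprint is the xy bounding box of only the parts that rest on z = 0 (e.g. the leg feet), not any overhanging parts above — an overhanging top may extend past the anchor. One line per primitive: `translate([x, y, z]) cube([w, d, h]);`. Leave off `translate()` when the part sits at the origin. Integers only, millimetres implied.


translate([144, 217, 0]) cube([74, 39, 771]);
translate([376, 217, 0]) cube([74, 39, 771]);
translate([218, 217, 0]) cube([158, 39, 74]);
translate([218, 217, 697]) cube([158, 39, 74]);


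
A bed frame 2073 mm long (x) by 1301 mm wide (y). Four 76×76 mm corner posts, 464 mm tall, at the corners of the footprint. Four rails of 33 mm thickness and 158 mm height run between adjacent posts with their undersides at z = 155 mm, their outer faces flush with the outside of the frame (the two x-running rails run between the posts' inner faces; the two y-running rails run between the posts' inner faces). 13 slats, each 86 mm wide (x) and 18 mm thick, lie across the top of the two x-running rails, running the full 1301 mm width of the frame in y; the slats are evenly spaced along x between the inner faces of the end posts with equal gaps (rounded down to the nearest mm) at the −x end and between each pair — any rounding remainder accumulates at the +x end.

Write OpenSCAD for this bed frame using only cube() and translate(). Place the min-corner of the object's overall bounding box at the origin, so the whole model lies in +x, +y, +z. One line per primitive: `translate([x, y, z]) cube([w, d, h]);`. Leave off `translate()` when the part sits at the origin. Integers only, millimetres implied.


cube([76, 76, 464]);
translate([0, 1225, 0]) cube([76, 76, 464]);
translate([1997, 0, 0]) cube([76, 76, 464]);
translate([1997, 1225, 0]) cube([76, 76, 464]);
translate([76, 0, 155]) cube([1921, 33, 158]);
translate([76, 1268, 155]) cube([1921, 33, 158]);
translate([0, 76, 155]) cube([33, 1149, 158]);
translate([2040, 76, 155]) cube([33, 1149, 158]);
translate([133, 0, 313]) cube([86, 1301, 18]);
translate([276, 0, 313]) cube([86, 1301, 18]);
translate([419, 0, 313]) cube([86, 1301, 18]);
translate([562, 0, 313]) cube([86, 1301, 18]);
translate([705, 0, 313]) cube([86, 1301, 18]);
translate([848, 0, 313]) cube([86, 1301, 18]);
translate([991, 0, 313]) cube([86, 1301, 18]);
translate([1134, 0, 313]) cube([86, 1301, 18]);
translate([1277, 0, 313]) cube([86, 1301, 18]);
translate([1420, 0, 313]) cube([86, 1301, 18]);
translate([1563, 0, 313]) cube([86, 1301, 18]);
translate([1706, 0, 313]) cube([86, 1301, 18]);
translate([1849, 0, 313]) cube([86, 1301, 18]);


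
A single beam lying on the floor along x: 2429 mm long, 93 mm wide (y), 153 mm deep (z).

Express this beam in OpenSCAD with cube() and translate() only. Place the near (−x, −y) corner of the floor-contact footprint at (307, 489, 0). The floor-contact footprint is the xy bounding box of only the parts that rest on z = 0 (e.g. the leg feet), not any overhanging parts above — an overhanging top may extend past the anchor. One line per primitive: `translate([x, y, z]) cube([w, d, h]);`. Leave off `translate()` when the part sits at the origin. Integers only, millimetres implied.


translate([307, 489, 0]) cube([2429, 93, 153]);


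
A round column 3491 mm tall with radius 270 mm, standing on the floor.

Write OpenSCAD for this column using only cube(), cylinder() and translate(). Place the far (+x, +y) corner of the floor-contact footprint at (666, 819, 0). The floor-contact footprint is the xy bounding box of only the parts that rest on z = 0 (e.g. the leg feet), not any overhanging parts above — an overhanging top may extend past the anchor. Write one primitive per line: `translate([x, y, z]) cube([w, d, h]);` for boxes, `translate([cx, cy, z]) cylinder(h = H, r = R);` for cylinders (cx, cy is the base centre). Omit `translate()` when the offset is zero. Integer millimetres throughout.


translate([396, 549, 0]) cylinder(h = 3491, r = 270);


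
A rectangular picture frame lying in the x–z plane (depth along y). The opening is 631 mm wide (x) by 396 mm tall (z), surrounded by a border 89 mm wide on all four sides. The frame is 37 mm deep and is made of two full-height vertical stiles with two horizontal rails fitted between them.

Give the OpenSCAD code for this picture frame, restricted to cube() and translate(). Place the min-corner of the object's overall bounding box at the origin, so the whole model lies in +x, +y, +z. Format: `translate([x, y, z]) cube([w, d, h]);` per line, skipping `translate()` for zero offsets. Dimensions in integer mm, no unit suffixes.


cube([89, 37, 574]);
translate([720, 0, 0]) cube([89, 37, 574]);
translate([89, 0, 0]) cube([631, 37, 89]);
translate([89, 0, 485]) cube([631, 37, 89]);


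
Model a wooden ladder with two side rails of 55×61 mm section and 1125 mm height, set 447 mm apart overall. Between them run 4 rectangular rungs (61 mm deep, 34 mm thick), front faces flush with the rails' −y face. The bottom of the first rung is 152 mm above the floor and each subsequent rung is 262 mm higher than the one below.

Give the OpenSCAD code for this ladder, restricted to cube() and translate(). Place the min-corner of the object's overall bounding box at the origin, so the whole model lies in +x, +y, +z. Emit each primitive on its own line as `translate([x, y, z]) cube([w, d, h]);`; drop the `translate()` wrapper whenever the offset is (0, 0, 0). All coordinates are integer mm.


cube([55, 61, 1125]);
translate([392, 0, 0]) cube([55, 61, 1125]);
translate([55, 0, 152]) cube([337, 61, 34]);
translate([55, 0, 414]) cube([337, 61, 34]);
translate([55, 0, 676]) cube([337, 61, 34]);
translate([55, 0, 938]) cube([337, 61, 34]);


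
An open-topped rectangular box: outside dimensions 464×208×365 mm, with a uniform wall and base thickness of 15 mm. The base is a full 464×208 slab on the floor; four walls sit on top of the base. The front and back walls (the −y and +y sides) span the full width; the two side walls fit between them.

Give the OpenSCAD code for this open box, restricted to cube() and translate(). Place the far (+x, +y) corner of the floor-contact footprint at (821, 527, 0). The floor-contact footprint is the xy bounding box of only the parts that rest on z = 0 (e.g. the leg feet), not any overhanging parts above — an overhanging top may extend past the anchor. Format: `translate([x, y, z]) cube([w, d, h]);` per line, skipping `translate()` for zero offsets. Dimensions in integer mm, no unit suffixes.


translate([357, 319, 0]) cube([464, 208, 15]);
translate([357, 319, 15]) cube([464, 15, 350]);
translate([357, 512, 15]) cube([464, 15, 350]);
translate([357, 334, 15]) cube([15, 178, 350]);
translate([806, 334, 15]) cube([15, 178, 350]);


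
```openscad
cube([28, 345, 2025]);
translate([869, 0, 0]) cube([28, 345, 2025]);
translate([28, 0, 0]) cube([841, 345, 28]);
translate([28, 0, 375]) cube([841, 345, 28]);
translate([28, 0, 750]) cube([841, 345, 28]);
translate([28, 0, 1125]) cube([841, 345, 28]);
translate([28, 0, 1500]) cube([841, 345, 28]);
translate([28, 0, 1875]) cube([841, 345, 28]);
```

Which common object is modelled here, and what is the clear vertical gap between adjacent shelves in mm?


A bookshelf. The clear shelf gap is 347 mm.

Two tall side panels with 6 horizontal boards between them — a bookshelf. The first two shelf undersides are at z = 0 and z = 375; with shelf thickness 28, the clear gap is 375 − 0 − 28 = 347 mm.


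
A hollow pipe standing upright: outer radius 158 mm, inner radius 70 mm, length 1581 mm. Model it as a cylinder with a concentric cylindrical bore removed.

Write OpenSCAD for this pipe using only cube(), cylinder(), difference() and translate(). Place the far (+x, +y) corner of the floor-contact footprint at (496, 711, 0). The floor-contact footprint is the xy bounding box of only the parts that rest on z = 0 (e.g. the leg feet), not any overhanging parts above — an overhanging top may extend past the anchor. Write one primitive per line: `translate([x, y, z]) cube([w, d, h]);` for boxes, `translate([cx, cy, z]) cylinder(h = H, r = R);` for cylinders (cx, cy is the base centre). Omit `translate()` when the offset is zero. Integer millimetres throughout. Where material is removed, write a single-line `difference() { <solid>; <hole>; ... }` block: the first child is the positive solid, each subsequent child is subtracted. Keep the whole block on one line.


difference() { translate([338, 553, 0]) cylinder(h = 1581, r = 158); translate([338, 553, 0]) cylinder(h = 1581, r = 70); }


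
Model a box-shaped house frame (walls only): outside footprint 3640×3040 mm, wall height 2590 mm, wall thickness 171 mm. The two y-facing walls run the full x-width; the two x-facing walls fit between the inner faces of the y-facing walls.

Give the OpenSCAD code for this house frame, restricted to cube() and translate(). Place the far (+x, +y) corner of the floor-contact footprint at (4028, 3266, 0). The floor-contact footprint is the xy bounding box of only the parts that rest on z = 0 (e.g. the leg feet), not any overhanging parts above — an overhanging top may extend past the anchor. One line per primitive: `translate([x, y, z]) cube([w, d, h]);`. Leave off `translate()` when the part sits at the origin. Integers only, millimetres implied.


translate([388, 226, 0]) cube([3640, 171, 2590]);
translate([388, 3095, 0]) cube([3640, 171, 2590]);
translate([388, 397, 0]) cube([171, 2698, 2590]);
translate([3857, 397, 0]) cube([171, 2698, 2590]);


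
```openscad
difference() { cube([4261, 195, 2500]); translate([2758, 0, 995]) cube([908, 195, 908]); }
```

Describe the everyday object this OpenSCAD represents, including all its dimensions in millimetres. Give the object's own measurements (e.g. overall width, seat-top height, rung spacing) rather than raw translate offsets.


A wall 4261 mm long (x), 195 mm thick (y), 2500 mm tall, with a rectangular window opening cut through it. The opening is 908 mm wide and 908 mm tall; its sill is at z = 995 mm and its near (−x) edge is 2758 mm from the wall's −x end. The opening passes through the full wall thickness.


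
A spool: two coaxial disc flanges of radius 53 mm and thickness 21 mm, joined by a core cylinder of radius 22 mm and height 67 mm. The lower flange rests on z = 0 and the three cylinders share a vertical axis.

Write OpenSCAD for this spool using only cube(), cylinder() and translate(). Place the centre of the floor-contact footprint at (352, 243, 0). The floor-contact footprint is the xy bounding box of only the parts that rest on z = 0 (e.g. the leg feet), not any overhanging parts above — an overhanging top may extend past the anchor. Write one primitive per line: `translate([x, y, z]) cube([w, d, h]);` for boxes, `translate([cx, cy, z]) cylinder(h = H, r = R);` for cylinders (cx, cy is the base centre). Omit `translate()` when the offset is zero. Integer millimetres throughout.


translate([352, 243, 0]) cylinder(h = 21, r = 53);
translate([352, 243, 21]) cylinder(h = 67, r = 22);
translate([352, 243, 88]) cylinder(h = 21, r = 53);


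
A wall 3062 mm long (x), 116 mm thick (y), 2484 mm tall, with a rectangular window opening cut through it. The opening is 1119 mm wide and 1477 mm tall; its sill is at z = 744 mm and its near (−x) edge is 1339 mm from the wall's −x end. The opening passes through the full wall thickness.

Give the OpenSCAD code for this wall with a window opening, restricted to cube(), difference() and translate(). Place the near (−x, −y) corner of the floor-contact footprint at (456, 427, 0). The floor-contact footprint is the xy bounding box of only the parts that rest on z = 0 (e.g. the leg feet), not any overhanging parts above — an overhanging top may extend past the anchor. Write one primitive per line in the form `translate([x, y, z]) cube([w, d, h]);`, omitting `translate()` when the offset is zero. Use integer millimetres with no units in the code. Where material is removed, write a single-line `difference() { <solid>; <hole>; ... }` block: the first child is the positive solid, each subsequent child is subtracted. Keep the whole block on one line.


difference() { translate([456, 427, 0]) cube([3062, 116, 2484]); translate([1795, 427, 744]) cube([1119, 116, 1477]); }


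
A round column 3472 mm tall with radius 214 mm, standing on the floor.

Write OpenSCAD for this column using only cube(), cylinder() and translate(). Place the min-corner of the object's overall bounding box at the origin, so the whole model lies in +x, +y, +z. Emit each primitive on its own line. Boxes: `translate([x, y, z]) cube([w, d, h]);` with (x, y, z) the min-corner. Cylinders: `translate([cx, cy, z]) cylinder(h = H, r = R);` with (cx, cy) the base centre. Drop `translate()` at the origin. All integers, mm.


translate([214, 214, 0]) cylinder(h = 3472, r = 214);


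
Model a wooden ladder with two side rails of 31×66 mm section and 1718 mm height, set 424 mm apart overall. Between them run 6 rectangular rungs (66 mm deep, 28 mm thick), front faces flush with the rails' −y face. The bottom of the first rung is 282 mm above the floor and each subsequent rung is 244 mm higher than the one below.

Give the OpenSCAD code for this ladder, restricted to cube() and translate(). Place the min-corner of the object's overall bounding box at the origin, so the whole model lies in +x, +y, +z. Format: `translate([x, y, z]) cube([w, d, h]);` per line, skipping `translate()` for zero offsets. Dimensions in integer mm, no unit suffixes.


cube([31, 66, 1718]);
translate([393, 0, 0]) cube([31, 66, 1718]);
translate([31, 0, 282]) cube([362, 66, 28]);
translate([31, 0, 526]) cube([362, 66, 28]);
translate([31, 0, 770]) cube([362, 66, 28]);
translate([31, 0, 1014]) cube([362, 66, 28]);
translate([31, 0, 1258]) cube([362, 66, 28]);
translate([31, 0, 1502]) cube([362, 66, 28]);


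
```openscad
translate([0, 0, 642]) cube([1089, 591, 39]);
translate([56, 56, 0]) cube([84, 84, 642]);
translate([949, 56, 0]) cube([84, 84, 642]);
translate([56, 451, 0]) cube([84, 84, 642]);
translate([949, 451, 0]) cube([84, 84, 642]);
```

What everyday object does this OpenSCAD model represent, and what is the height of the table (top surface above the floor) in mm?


A table. The table height is 681 mm.

A 1089×591×39 slab sits at z = 642 on four 84 mm square posts — a table. The top surface is at 642 + 39 = 681 mm.


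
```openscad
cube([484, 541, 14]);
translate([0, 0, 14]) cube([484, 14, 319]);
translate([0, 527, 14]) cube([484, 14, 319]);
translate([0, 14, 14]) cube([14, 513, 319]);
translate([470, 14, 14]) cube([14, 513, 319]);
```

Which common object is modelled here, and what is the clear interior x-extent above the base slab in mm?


An open box. The internal width is 456 mm.

A 484×541 base slab with four walls standing on it — an open box. The base is 484 mm wide and the walls are 14 mm thick, so the internal width is 484 − 2 × 14 = 456 mm.


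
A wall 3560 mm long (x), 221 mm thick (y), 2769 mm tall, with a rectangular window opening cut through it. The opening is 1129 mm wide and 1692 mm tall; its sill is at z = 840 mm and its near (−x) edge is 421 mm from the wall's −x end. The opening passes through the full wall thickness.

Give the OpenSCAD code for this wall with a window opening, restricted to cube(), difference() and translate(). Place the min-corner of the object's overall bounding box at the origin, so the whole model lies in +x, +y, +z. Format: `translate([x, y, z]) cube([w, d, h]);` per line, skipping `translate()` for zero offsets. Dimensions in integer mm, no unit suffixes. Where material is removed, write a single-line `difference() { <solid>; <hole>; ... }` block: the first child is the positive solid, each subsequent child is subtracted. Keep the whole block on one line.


difference() { cube([3560, 221, 2769]); translate([421, 0, 840]) cube([1129, 221, 1692]); }


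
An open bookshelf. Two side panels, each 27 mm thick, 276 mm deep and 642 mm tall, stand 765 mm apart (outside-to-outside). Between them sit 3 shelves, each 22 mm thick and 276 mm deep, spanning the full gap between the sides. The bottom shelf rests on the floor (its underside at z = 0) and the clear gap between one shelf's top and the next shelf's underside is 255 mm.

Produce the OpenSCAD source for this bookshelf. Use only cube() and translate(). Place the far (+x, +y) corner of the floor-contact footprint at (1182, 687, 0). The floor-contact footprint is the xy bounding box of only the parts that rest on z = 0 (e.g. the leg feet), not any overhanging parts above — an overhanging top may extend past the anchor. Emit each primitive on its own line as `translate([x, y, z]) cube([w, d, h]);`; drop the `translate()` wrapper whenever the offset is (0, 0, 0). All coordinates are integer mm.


translate([417, 411, 0]) cube([27, 276, 642]);
translate([1155, 411, 0]) cube([27, 276, 642]);
translate([444, 411, 0]) cube([711, 276, 22]);
translate([444, 411, 277]) cube([711, 276, 22]);
translate([444, 411, 554]) cube([711, 276, 22]);


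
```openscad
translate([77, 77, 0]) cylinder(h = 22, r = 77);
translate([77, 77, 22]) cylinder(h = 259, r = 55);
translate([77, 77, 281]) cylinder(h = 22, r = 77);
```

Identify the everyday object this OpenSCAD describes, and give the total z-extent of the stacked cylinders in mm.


A spool. The overall height is 303 mm.

Three coaxial cylinders, large–small–large — a spool. Two 22 mm flanges and a 259 mm core give 22 + 259 + 22 = 303 mm.


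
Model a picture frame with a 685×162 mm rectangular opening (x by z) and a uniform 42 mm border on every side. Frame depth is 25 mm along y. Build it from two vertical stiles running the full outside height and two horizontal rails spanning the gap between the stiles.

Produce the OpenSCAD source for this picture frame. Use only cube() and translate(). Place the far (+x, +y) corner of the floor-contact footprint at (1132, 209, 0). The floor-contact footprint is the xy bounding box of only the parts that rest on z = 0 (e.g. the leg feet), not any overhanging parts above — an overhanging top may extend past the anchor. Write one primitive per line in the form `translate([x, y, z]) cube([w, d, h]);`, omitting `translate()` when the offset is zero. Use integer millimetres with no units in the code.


translate([363, 184, 0]) cube([42, 25, 246]);
translate([1090, 184, 0]) cube([42, 25, 246]);
translate([405, 184, 0]) cube([685, 25, 42]);
translate([405, 184, 204]) cube([685, 25, 42]);


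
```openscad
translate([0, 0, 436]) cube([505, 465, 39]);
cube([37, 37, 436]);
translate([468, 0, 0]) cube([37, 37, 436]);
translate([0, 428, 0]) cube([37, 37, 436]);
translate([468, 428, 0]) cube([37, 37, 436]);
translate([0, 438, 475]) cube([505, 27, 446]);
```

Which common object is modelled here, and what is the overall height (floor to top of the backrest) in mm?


A chair. The overall height is 921 mm.

A slab on four corner posts with a tall panel at the back — a chair. The seat slab sits at z = 436 with thickness 39, and the 446 mm backrest starts at the seat top, so the overall height is 436 + 39 + 446 = 921 mm.


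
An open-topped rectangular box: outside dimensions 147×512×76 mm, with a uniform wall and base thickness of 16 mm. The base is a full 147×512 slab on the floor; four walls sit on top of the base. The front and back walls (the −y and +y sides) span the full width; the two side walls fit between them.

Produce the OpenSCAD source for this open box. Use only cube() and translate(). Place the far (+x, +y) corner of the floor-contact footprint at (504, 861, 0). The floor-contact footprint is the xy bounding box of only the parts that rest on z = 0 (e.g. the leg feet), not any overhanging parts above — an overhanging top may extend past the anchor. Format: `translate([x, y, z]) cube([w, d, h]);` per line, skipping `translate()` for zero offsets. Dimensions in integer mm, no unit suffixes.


translate([357, 349, 0]) cube([147, 512, 16]);
translate([357, 349, 16]) cube([147, 16, 60]);
translate([357, 845, 16]) cube([147, 16, 60]);
translate([357, 365, 16]) cube([16, 480, 60]);
translate([488, 365, 16]) cube([16, 480, 60]);


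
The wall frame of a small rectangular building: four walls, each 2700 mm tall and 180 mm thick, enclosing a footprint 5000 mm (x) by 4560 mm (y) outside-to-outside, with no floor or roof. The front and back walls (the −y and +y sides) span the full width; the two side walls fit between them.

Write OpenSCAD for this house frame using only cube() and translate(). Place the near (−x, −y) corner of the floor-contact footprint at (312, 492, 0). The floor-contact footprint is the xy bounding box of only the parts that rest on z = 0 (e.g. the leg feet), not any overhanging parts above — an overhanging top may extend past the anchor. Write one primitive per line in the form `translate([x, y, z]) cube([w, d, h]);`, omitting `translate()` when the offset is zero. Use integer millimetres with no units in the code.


translate([312, 492, 0]) cube([5000, 180, 2700]);
translate([312, 4872, 0]) cube([5000, 180, 2700]);
translate([312, 672, 0]) cube([180, 4200, 2700]);
translate([5132, 672, 0]) cube([180, 4200, 2700]);


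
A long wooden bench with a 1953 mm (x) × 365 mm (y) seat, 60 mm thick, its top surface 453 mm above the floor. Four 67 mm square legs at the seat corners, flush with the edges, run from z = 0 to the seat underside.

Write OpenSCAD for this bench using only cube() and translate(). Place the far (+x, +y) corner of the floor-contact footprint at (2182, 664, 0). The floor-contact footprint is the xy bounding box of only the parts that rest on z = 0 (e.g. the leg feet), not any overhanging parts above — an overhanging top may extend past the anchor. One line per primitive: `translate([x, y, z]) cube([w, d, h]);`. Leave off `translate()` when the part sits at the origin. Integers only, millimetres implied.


// leg_h = 453 − 60 = 393
translate([229, 299, 393]) cube([1953, 365, 60]);
translate([229, 299, 0]) cube([67, 67, 393]);
translate([229, 597, 0]) cube([67, 67, 393]);
translate([2115, 299, 0]) cube([67, 67, 393]);
translate([2115, 597, 0]) cube([67, 67, 393]);


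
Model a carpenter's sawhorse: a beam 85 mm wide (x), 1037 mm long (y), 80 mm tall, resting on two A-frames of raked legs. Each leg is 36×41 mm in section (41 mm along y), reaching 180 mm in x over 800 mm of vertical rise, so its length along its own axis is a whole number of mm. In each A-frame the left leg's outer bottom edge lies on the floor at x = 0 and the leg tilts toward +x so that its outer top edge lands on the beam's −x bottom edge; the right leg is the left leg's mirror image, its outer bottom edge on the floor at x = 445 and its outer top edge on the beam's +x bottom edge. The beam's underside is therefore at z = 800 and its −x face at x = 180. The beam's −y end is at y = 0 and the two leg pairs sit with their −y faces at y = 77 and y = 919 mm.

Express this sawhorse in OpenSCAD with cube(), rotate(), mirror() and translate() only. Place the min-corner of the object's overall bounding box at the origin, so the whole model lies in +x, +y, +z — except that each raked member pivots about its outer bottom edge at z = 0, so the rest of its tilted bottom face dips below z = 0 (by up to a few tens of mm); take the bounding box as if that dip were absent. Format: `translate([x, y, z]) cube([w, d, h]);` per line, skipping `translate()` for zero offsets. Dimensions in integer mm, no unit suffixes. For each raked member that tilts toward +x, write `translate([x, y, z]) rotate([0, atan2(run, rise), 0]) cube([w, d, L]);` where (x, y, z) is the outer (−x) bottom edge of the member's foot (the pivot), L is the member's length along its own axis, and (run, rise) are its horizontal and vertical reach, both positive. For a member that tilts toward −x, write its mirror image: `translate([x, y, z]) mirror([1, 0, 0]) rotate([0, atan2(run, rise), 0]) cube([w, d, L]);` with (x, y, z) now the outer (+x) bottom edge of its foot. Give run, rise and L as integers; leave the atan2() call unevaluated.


translate([180, 0, 800]) cube([85, 1037, 80]);
translate([0, 77, 0]) rotate([0, atan2(180, 800), 0]) cube([36, 41, 820]);
translate([445, 77, 0]) mirror([1, 0, 0]) rotate([0, atan2(180, 800), 0]) cube([36, 41, 820]);
translate([0, 919, 0]) rotate([0, atan2(180, 800), 0]) cube([36, 41, 820]);
translate([445, 919, 0]) mirror([1, 0, 0]) rotate([0, atan2(180, 800), 0]) cube([36, 41, 820]);


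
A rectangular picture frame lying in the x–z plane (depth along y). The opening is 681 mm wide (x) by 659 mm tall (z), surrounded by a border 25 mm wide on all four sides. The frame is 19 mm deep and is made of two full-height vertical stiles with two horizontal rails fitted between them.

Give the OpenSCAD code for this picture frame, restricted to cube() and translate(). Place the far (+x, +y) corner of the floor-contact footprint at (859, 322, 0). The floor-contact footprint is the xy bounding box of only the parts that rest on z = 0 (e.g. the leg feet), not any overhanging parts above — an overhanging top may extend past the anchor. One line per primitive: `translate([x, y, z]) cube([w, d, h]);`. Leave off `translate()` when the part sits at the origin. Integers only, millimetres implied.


translate([128, 303, 0]) cube([25, 19, 709]);
translate([834, 303, 0]) cube([25, 19, 709]);
translate([153, 303, 0]) cube([681, 19, 25]);
translate([153, 303, 684]) cube([681, 19, 25]);


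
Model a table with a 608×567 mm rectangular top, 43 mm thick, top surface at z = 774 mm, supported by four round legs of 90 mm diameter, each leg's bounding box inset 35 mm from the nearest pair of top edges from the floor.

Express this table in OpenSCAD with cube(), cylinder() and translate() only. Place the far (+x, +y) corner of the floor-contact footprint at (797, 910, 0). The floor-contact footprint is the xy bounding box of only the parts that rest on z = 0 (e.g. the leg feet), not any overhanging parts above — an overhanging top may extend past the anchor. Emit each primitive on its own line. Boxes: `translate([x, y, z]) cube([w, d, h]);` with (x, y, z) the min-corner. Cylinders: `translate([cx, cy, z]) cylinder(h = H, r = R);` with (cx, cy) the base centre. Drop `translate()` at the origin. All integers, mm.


// leg_h = 774 - 43 = 731
translate([224, 378, 731]) cube([608, 567, 43]);
translate([304, 458, 0]) cylinder(h = 731, r = 45);
translate([752, 458, 0]) cylinder(h = 731, r = 45);
translate([304, 865, 0]) cylinder(h = 731, r = 45);
translate([752, 865, 0]) cylinder(h = 731, r = 45);


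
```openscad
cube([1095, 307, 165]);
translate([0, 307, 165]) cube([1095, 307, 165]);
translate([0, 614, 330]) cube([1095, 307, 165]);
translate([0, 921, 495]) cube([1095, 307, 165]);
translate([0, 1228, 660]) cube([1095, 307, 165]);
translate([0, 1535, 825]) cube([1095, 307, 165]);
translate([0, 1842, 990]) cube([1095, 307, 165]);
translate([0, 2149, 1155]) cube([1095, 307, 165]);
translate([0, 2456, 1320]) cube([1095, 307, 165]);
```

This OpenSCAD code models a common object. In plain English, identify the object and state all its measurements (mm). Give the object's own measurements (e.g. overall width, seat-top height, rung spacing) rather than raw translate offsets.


A straight staircase of 9 solid steps. Each step is 1095 mm wide (x), 307 mm deep (y, the going) and 165 mm tall (the rise). The first step rests on the floor; each subsequent step sits one going further in +y and one rise higher in +z, directly behind and above the previous step with no overlap.


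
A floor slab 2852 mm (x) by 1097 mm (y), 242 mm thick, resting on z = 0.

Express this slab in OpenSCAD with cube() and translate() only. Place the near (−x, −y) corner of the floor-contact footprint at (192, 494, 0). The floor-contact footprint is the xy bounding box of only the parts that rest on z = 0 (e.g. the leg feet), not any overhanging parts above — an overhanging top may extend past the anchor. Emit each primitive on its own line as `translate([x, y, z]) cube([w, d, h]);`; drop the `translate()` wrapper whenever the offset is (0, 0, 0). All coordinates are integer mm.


translate([192, 494, 0]) cube([2852, 1097, 242]);


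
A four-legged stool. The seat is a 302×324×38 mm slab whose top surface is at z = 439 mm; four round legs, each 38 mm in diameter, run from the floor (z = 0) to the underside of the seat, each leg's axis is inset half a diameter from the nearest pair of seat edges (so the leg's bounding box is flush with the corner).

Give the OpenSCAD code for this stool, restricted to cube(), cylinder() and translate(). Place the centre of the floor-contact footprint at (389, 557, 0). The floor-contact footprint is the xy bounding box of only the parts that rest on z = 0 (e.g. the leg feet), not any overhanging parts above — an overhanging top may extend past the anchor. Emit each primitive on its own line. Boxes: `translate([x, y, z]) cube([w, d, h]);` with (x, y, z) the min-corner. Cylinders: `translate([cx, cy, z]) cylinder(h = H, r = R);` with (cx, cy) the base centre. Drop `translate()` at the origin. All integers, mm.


translate([238, 395, 401]) cube([302, 324, 38]);
translate([257, 414, 0]) cylinder(h = 401, r = 19);
translate([521, 414, 0]) cylinder(h = 401, r = 19);
translate([257, 700, 0]) cylinder(h = 401, r = 19);
translate([521, 700, 0]) cylinder(h = 401, r = 19);


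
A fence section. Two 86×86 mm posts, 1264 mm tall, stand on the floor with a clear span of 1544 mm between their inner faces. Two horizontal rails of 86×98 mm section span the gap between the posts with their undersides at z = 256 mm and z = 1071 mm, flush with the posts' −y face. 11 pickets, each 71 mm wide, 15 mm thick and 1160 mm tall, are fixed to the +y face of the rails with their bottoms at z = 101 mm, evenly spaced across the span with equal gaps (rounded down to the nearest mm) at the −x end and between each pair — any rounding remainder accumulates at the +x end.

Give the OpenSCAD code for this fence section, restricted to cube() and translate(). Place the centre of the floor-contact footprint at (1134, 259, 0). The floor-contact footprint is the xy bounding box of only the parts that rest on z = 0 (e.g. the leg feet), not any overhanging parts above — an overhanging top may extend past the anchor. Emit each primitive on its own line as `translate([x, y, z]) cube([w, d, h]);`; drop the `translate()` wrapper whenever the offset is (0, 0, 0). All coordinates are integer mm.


translate([276, 216, 0]) cube([86, 86, 1264]);
translate([1906, 216, 0]) cube([86, 86, 1264]);
translate([362, 216, 256]) cube([1544, 86, 98]);
translate([362, 216, 1071]) cube([1544, 86, 98]);
translate([425, 302, 101]) cube([71, 15, 1160]);
translate([559, 302, 101]) cube([71, 15, 1160]);
translate([693, 302, 101]) cube([71, 15, 1160]);
translate([827, 302, 101]) cube([71, 15, 1160]);
translate([961, 302, 101]) cube([71, 15, 1160]);
translate([1095, 302, 101]) cube([71, 15, 1160]);
translate([1229, 302, 101]) cube([71, 15, 1160]);
translate([1363, 302, 101]) cube([71, 15, 1160]);
translate([1497, 302, 101]) cube([71, 15, 1160]);
translate([1631, 302, 101]) cube([71, 15, 1160]);
translate([1765, 302, 101]) cube([71, 15, 1160]);


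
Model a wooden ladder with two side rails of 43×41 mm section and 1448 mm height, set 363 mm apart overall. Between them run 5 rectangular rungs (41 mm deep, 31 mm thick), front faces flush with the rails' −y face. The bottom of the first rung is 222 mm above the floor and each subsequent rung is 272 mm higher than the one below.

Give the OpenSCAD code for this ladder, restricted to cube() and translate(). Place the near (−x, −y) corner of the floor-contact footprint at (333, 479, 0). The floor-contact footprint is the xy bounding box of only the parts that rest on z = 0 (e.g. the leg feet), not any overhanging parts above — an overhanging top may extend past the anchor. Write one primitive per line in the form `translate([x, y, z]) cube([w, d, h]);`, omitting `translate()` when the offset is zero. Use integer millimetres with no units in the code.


translate([333, 479, 0]) cube([43, 41, 1448]);
translate([653, 479, 0]) cube([43, 41, 1448]);
translate([376, 479, 222]) cube([277, 41, 31]);
translate([376, 479, 494]) cube([277, 41, 31]);
translate([376, 479, 766]) cube([277, 41, 31]);
translate([376, 479, 1038]) cube([277, 41, 31]);
translate([376, 479, 1310]) cube([277, 41, 31]);


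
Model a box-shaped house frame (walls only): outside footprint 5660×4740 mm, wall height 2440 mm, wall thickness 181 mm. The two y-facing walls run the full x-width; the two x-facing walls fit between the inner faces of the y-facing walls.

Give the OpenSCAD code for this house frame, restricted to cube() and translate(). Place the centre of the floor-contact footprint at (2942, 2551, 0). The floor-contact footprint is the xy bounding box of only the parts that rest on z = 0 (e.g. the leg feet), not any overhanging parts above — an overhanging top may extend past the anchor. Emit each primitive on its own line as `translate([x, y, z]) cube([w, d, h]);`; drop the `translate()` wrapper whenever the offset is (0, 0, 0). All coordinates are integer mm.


translate([112, 181, 0]) cube([5660, 181, 2440]);
translate([112, 4740, 0]) cube([5660, 181, 2440]);
translate([112, 362, 0]) cube([181, 4378, 2440]);
translate([5591, 362, 0]) cube([181, 4378, 2440]);
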